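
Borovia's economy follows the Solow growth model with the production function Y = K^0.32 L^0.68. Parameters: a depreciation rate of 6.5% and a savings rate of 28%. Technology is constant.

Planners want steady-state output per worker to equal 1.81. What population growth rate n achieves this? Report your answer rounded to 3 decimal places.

n ≈ 0.014

In steady state, investment equals break-even investment: s·k^α = (n + δ)·k.
Since y* = [s/(n + δ)]^(α/(1−α)), we have s/(n + δ) = (y*)^((1−α)/α) = 1.81^2.125 = 3.5283.
Therefore n + δ = s / 3.5283 = 0.28 / 3.5283 = 0.0794, so n = 0.0794 − 0.065 = 0.0144.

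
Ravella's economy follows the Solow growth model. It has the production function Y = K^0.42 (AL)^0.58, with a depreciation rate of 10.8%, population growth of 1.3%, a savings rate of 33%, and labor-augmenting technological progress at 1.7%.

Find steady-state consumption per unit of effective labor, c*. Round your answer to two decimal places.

c* ≈ 1.26

Steady state requires s·f(k) = (n + g + δ)·k, i.e. s·k^α = (n + g + δ)·k.
Dividing both sides by k: k^(1−α) = s / (n + g + δ).
k^0.58 = 0.33 / (0.013 + 0.017 + 0.108) = 0.33 / 0.138 = 2.3913
k* = 2.3913^(1/0.58) ≈ 4.4959
y* = (k*)^α = 4.4959^0.42 ≈ 1.8801
c* = (1 − s)·y* = (1 − 0.33) × 1.8801 ≈ 1.2597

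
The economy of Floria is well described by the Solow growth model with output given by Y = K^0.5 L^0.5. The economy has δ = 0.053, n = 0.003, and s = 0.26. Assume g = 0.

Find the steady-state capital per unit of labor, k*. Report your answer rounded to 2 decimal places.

k* ≈ 21.56

In steady state, investment equals break-even investment: s·k^α = (n + δ)·k.
Dividing both sides by k: k^(1−α) = s / (n + δ).
k^0.5 = 0.26 / (0.003 + 0.053) = 0.26 / 0.056 = 4.6429
k* = 4.6429^(1/0.5) ≈ 21.5565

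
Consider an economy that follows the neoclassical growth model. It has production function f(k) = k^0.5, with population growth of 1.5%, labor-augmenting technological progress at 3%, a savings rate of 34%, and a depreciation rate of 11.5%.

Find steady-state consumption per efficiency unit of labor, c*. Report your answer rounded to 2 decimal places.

In steady state, investment equals break-even investment: s·k^α = (n + g + δ)·k.
Rearranging, k^(1−α) = s / (n + g + δ).
k^0.5 = 0.34 / (0.015 + 0.030 + 0.115) = 0.34 / 0.160 = 2.1250
k* = 2.1250^(1/0.5) ≈ 4.5156
y* = (k*)^α = 4.5156^0.5 ≈ 2.1250
c* = (1 − s)·y* = (1 − 0.34) × 2.1250 ≈ 1.4025

c* = 1.40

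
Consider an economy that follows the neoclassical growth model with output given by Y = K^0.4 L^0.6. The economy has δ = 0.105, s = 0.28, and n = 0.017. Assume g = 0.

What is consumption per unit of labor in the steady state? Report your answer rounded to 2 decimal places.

At the steady state, Δk = 0, so s·k^α = (n + δ)·k.
Rearranging, k^(1−α) = s / (n + δ).
k^0.6 = 0.28 / (0.017 + 0.105) = 0.28 / 0.122 = 2.2951
k* = 2.2951^(1/0.6) ≈ 3.9933
y* = (k*)^α = 3.9933^0.4 ≈ 1.7399
c* = (1 − s)·y* = (1 − 0.28) × 1.7399 ≈ 1.2527

c* ≈ 1.25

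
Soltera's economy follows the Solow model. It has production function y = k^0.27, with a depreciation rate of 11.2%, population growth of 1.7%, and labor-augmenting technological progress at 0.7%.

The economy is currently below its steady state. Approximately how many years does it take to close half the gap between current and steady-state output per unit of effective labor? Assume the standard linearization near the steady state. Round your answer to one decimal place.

t_½ ≈ 7.0 years

Near the steady state the convergence rate is λ = (1 − α)(n + g + δ).
λ = (1 − 0.27) × 0.136 = 0.73 × 0.136 = 0.09928
Half-life = ln 2 / λ = 0.6931 / 0.09928 ≈ 6.98 years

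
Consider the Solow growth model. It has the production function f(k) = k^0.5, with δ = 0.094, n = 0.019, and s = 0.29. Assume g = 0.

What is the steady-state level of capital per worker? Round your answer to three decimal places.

In steady state, investment equals break-even investment: s·k^α = (n + δ)·k.
Rearranging, k^(1−α) = s / (n + δ).
k^0.5 = 0.29 / (0.019 + 0.094) = 0.29 / 0.113 = 2.5664
k* = 2.5664^(1/0.5) ≈ 6.5864

k* = 6.586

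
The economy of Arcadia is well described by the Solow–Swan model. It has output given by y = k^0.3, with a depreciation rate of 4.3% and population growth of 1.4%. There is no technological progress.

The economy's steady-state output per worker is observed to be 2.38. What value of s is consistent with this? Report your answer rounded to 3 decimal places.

s ≈ 0.431

At the steady state, Δk = 0, so s·k^α = (n + δ)·k.
Since y* = [s/(n + δ)]^(α/(1−α)), we have s/(n + δ) = (y*)^((1−α)/α) = 2.38^2.3333 = 7.5625.
Therefore s = 7.5625 × (n + δ) = 7.5625 × 0.057 = 0.4311.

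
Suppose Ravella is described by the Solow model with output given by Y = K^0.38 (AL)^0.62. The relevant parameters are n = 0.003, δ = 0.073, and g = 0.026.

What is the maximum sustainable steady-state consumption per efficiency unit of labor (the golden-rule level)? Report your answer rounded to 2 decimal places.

At the golden rule, f'(k) = n + g + δ, so α·k^(α−1) = n + g + δ and k_gold = (α/(n + g + δ))^(1/(1−α)).
k_gold = (0.38/0.102)^(1/0.62) = 3.7255^1.6129 ≈ 8.3419
c_gold = f(k_gold) − (n + g + δ)·k_gold = 2.2391 − 0.102×8.3419 ≈ 1.3882

c_gold ≈ 1.39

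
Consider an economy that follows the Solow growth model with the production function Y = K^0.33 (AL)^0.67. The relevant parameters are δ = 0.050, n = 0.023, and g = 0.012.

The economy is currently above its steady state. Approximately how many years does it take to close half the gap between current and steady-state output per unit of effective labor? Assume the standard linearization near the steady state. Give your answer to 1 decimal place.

Near the steady state the convergence rate is λ = (1 − α)(n + g + δ).
λ = (1 − 0.33) × 0.085 = 0.67 × 0.085 = 0.05695
Half-life = ln 2 / λ = 0.6931 / 0.05695 ≈ 12.17 years

half-life ≈ 12.2 years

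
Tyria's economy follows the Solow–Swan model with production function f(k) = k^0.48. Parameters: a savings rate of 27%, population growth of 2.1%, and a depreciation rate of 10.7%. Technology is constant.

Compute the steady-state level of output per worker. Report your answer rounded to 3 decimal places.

y* = 1.992

Steady state requires s·f(k) = (n + δ)·k, i.e. s·k^α = (n + δ)·k.
Dividing both sides by k: k^(1−α) = s / (n + δ).
k^0.52 = 0.27 / (0.021 + 0.107) = 0.27 / 0.128 = 2.1094
k* = 2.1094^(1/0.52) ≈ 4.2013
y* = (k*)^α = 4.2013^0.48 ≈ 1.9917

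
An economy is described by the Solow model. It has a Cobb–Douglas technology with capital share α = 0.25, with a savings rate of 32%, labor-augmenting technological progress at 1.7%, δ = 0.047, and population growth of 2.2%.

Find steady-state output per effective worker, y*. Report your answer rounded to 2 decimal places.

At the steady state, Δk = 0, so s·k^α = (n + g + δ)·k.
Rearranging, k^(1−α) = s / (n + g + δ).
k^0.75 = 0.32 / (0.022 + 0.017 + 0.047) = 0.32 / 0.086 = 3.7209
k* = 3.7209^(1/0.75) ≈ 5.7659
y* = (k*)^α = 5.7659^0.25 ≈ 1.5496

y* ≈ 1.55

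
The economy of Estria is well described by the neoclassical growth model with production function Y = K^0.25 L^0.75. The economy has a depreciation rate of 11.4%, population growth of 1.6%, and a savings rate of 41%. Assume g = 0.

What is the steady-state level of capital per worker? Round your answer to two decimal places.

At the steady state, Δk = 0, so s·k^α = (n + δ)·k.
Rearranging, k^(1−α) = s / (n + δ).
k^0.75 = 0.41 / (0.016 + 0.114) = 0.41 / 0.130 = 3.1538
k* = 3.1538^(1/0.75) ≈ 4.6250

k* = 4.63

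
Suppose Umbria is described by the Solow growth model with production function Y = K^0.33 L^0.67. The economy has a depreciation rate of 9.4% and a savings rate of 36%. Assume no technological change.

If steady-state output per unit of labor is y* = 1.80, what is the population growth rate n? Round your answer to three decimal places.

n ≈ 0.015

Steady state requires s·f(k) = (n + δ)·k, i.e. s·k^α = (n + δ)·k.
Since y* = [s/(n + δ)]^(α/(1−α)), we have s/(n + δ) = (y*)^((1−α)/α) = 1.80^2.0303 = 3.2982.
Therefore n + δ = s / 3.2982 = 0.36 / 3.2982 = 0.1092, so n = 0.1092 − 0.094 = 0.0152.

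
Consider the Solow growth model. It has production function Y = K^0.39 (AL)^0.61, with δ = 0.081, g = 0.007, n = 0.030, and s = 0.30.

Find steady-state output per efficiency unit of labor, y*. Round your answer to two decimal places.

y* = 1.82

At the steady state, Δk = 0, so s·k^α = (n + g + δ)·k.
Dividing both sides by k: k^(1−α) = s / (n + g + δ).
k^0.61 = 0.30 / (0.030 + 0.007 + 0.081) = 0.30 / 0.118 = 2.5424
k* = 2.5424^(1/0.61) ≈ 4.6167
y* = (k*)^α = 4.6167^0.39 ≈ 1.8159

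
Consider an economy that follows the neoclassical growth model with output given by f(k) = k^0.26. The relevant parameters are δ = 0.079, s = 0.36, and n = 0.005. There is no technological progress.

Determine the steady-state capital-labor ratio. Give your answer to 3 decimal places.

k* ≈ 7.146

At the steady state, Δk = 0, so s·k^α = (n + δ)·k.
Rearranging, k^(1−α) = s / (n + δ).
k^0.74 = 0.36 / (0.005 + 0.079) = 0.36 / 0.084 = 4.2857
k* = 4.2857^(1/0.74) ≈ 7.1463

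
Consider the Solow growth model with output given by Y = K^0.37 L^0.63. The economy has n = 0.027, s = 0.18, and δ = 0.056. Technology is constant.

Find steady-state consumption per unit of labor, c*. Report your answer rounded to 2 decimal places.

c* ≈ 1.29

In steady state, investment equals break-even investment: s·k^α = (n + δ)·k.
Dividing both sides by k: k^(1−α) = s / (n + δ).
k^0.63 = 0.18 / (0.027 + 0.056) = 0.18 / 0.083 = 2.1687
k* = 2.1687^(1/0.63) ≈ 3.4170
y* = (k*)^α = 3.4170^0.37 ≈ 1.5756
c* = (1 − s)·y* = (1 − 0.18) × 1.5756 ≈ 1.2920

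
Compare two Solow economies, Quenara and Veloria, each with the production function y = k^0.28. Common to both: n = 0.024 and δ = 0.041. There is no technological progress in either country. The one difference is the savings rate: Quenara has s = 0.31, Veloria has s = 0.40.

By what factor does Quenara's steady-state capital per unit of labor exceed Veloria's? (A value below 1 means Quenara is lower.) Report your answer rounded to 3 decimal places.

ratio ≈ 0.702

Steady-state k* = [s/(n + δ)]^(1/(1−α)), so the ratio is [ (s_Q/(n + δ)_Q) / (s_V/(n + δ)_V) ]^1.3889.
s_Q/(n + δ)_Q = 0.31/0.065 = 4.7692; s_V/(n + δ)_V = 0.40/0.065 = 6.1538.
Ratio = (4.7692/6.1538)^1.3889 = 0.7750^1.3889 ≈ 0.7019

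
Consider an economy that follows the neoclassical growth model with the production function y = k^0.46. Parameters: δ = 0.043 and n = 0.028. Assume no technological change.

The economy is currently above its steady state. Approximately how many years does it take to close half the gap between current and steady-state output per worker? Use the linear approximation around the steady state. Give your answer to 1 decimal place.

t_½ ≈ 18.1 years

Near the steady state the convergence rate is λ = (1 − α)(n + δ).
λ = (1 − 0.46) × 0.071 = 0.54 × 0.071 = 0.03834
Half-life = ln 2 / λ = 0.6931 / 0.03834 ≈ 18.08 years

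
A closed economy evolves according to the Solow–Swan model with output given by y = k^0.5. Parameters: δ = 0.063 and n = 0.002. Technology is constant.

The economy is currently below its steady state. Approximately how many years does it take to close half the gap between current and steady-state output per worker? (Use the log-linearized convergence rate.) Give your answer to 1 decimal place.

half-life ≈ 21.3 years

Near the steady state the convergence rate is λ = (1 − α)(n + δ).
λ = (1 − 0.5) × 0.065 = 0.5 × 0.065 = 0.0325
Half-life = ln 2 / λ = 0.6931 / 0.0325 ≈ 21.33 years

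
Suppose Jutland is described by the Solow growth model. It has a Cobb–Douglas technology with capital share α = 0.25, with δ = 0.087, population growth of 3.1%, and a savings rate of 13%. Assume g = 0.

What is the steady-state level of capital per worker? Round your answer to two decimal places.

k* = 1.14

At the steady state, Δk = 0, so s·k^α = (n + δ)·k.
Rearranging, k^(1−α) = s / (n + δ).
k^0.75 = 0.13 / (0.031 + 0.087) = 0.13 / 0.118 = 1.1017
k* = 1.1017^(1/0.75) ≈ 1.1378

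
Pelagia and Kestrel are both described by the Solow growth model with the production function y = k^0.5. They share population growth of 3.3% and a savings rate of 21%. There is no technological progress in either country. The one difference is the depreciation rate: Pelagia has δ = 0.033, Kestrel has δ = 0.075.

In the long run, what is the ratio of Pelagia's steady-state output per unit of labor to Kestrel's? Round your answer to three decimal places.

Steady-state y* = [s/(n + δ)]^(α/(1−α)), so the ratio is [ (s_P/(n + δ)_P) / (s_K/(n + δ)_K) ]^1.
s_P/(n + δ)_P = 0.21/0.066 = 3.1818; s_K/(n + δ)_K = 0.21/0.108 = 1.9444.
Ratio = (3.1818/1.9444)^1 = 1.6364^1 ≈ 1.6364

y*_P / y*_K ≈ 1.636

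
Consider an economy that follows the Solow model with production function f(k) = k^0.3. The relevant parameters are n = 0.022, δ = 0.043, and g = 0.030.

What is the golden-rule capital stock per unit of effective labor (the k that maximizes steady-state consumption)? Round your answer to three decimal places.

k_gold ≈ 5.169

The golden rule sets f'(k) = n + g + δ, i.e. α·k^(α−1) = n + g + δ.
So k^(1−α) = α / (n + g + δ) = 0.3 / 0.095 = 3.1579.
k_gold = 3.1579^(1/0.7) ≈ 5.1692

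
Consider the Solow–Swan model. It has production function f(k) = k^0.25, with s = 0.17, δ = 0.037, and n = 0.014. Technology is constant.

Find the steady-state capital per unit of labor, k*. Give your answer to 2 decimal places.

k* ≈ 4.98

Steady state requires s·f(k) = (n + δ)·k, i.e. s·k^α = (n + δ)·k.
Dividing both sides by k: k^(1−α) = s / (n + δ).
k^0.75 = 0.17 / (0.014 + 0.037) = 0.17 / 0.051 = 3.3333
k* = 3.3333^(1/0.75) ≈ 4.9793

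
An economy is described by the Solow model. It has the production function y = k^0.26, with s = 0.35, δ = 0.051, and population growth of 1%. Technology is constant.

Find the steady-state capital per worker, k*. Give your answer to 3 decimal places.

At the steady state, Δk = 0, so s·k^α = (n + δ)·k.
Dividing both sides by k: k^(1−α) = s / (n + δ).
k^0.74 = 0.35 / (0.010 + 0.051) = 0.35 / 0.061 = 5.7377
k* = 5.7377^(1/0.74) ≈ 10.6004

k* = 10.600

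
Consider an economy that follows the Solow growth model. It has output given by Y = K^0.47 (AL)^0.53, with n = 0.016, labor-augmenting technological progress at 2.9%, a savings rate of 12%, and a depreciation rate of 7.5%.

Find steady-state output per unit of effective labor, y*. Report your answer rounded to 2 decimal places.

y* = 1.00

At the steady state, Δk = 0, so s·k^α = (n + g + δ)·k.
Rearranging, k^(1−α) = s / (n + g + δ).
k^0.53 = 0.12 / (0.016 + 0.029 + 0.075) = 0.12 / 0.120 = 1.0000
k* = 1.0000^(1/0.53) ≈ 1.0000
y* = (k*)^α = 1.0000^0.47 ≈ 1.0000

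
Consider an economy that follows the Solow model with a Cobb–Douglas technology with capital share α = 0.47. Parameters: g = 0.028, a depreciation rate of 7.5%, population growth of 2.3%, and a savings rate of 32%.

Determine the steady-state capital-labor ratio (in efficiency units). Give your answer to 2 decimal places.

In steady state, investment equals break-even investment: s·k^α = (n + g + δ)·k.
Dividing both sides by k: k^(1−α) = s / (n + g + δ).
k^0.53 = 0.32 / (0.023 + 0.028 + 0.075) = 0.32 / 0.126 = 2.5397
k* = 2.5397^(1/0.53) ≈ 5.8042

k* ≈ 5.80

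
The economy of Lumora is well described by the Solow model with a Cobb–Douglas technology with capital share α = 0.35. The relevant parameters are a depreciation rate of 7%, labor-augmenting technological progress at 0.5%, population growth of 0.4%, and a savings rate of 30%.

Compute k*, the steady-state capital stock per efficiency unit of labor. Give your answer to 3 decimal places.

k* ≈ 7.790

In steady state, investment equals break-even investment: s·k^α = (n + g + δ)·k.
Rearranging, k^(1−α) = s / (n + g + δ).
k^0.65 = 0.30 / (0.004 + 0.005 + 0.070) = 0.30 / 0.079 = 3.7975
k* = 3.7975^(1/0.65) ≈ 7.7900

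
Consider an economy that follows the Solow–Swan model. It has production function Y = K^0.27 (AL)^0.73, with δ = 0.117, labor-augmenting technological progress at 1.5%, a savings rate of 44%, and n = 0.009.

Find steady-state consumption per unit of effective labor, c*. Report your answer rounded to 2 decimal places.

c* = 0.85

At the steady state, Δk = 0, so s·k^α = (n + g + δ)·k.
Dividing both sides by k: k^(1−α) = s / (n + g + δ).
k^0.73 = 0.44 / (0.009 + 0.015 + 0.117) = 0.44 / 0.141 = 3.1206
k* = 3.1206^(1/0.73) ≈ 4.7538
y* = (k*)^α = 4.7538^0.27 ≈ 1.5234
c* = (1 − s)·y* = (1 − 0.44) × 1.5234 ≈ 0.8531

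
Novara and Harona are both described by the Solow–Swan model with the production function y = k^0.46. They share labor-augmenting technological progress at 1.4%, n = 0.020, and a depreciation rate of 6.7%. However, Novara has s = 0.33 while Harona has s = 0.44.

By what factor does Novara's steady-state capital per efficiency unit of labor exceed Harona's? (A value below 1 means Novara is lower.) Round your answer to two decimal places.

Steady-state k* = [s/(n + g + δ)]^(1/(1−α)), so the ratio is [ (s_N/(n + g + δ)_N) / (s_H/(n + g + δ)_H) ]^1.8519.
s_N/(n + g + δ)_N = 0.33/0.101 = 3.2673; s_H/(n + g + δ)_H = 0.44/0.101 = 4.3564.
Ratio = (3.2673/4.3564)^1.8519 = 0.7500^1.8519 ≈ 0.5870

ratio ≈ 0.59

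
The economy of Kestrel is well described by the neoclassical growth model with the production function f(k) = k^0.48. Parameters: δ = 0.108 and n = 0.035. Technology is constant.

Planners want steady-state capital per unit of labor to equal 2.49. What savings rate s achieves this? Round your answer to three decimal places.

At the steady state, Δk = 0, so s·k^α = (n + δ)·k.
So s / (n + δ) = (k*)^(1−α) = 2.49^0.52 = 1.6070.
Therefore s = 1.6070 × (n + δ) = 1.6070 × 0.143 = 0.2298.

s ≈ 0.230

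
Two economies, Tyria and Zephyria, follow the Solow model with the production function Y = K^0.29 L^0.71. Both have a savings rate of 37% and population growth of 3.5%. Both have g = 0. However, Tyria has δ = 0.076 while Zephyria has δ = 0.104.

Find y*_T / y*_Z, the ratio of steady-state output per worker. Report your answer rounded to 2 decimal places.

Steady-state y* = [s/(n + δ)]^(α/(1−α)), so the ratio is [ (s_T/(n + δ)_T) / (s_Z/(n + δ)_Z) ]^0.4085.
s_T/(n + δ)_T = 0.37/0.111 = 3.3333; s_Z/(n + δ)_Z = 0.37/0.139 = 2.6619.
Ratio = (3.3333/2.6619)^0.4085 = 1.2522^0.4085 ≈ 1.0962

ratio ≈ 1.10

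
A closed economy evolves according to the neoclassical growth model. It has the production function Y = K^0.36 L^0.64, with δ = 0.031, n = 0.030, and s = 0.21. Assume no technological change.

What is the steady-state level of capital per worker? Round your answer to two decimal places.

k* = 6.90

Steady state requires s·f(k) = (n + δ)·k, i.e. s·k^α = (n + δ)·k.
Dividing both sides by k: k^(1−α) = s / (n + δ).
k^0.64 = 0.21 / (0.030 + 0.031) = 0.21 / 0.061 = 3.4426
k* = 3.4426^(1/0.64) ≈ 6.9006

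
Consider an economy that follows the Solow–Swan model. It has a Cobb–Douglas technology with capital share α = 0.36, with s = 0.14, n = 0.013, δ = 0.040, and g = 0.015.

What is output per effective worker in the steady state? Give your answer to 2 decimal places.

y* = 1.50

Steady state requires s·f(k) = (n + g + δ)·k, i.e. s·k^α = (n + g + δ)·k.
Rearranging, k^(1−α) = s / (n + g + δ).
k^0.64 = 0.14 / (0.013 + 0.015 + 0.040) = 0.14 / 0.068 = 2.0588
k* = 2.0588^(1/0.64) ≈ 3.0905
y* = (k*)^α = 3.0905^0.36 ≈ 1.5011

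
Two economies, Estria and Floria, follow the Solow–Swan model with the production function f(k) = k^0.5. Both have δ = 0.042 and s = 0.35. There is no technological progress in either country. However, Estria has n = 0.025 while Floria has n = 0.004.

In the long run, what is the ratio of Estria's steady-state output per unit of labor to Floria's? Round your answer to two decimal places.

Steady-state y* = [s/(n + δ)]^(α/(1−α)), so the ratio is [ (s_E/(n + δ)_E) / (s_F/(n + δ)_F) ]^1.
s_E/(n + δ)_E = 0.35/0.067 = 5.2239; s_F/(n + δ)_F = 0.35/0.046 = 7.6087.
Ratio = (5.2239/7.6087)^1 = 0.6866^1 ≈ 0.6866

ratio ≈ 0.69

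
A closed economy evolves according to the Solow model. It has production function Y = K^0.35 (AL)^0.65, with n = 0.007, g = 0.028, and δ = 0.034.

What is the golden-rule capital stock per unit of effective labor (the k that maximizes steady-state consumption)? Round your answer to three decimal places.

k_gold ≈ 12.161

The golden rule sets f'(k) = n + g + δ, i.e. α·k^(α−1) = n + g + δ.
So k^(1−α) = α / (n + g + δ) = 0.35 / 0.069 = 5.0725.
k_gold = 5.0725^(1/0.65) ≈ 12.1607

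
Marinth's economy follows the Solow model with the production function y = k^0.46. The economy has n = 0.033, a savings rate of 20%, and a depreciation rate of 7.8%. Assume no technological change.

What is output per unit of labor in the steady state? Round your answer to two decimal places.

At the steady state, Δk = 0, so s·k^α = (n + δ)·k.
Rearranging, k^(1−α) = s / (n + δ).
k^0.54 = 0.20 / (0.033 + 0.078) = 0.20 / 0.111 = 1.8018
k* = 1.8018^(1/0.54) ≈ 2.9753
y* = (k*)^α = 2.9753^0.46 ≈ 1.6513

y* = 1.65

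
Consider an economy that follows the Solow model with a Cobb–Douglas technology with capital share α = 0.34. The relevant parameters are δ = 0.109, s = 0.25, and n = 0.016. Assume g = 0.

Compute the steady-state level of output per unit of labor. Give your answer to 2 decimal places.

At the steady state, Δk = 0, so s·k^α = (n + δ)·k.
Dividing both sides by k: k^(1−α) = s / (n + δ).
k^0.66 = 0.25 / (0.016 + 0.109) = 0.25 / 0.125 = 2.0000
k* = 2.0000^(1/0.66) ≈ 2.8583
y* = (k*)^α = 2.8583^0.34 ≈ 1.4291

y* = 1.43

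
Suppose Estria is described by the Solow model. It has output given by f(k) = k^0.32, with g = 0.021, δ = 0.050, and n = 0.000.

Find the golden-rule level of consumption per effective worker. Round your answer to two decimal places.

c_gold ≈ 1.38

At the golden rule, f'(k) = n + g + δ, so α·k^(α−1) = n + g + δ and k_gold = (α/(n + g + δ))^(1/(1−α)).
k_gold = (0.32/0.071)^(1/0.68) = 4.5070^1.4706 ≈ 9.1539
c_gold = f(k_gold) − (n + g + δ)·k_gold = 2.0310 − 0.071×9.1539 ≈ 1.3811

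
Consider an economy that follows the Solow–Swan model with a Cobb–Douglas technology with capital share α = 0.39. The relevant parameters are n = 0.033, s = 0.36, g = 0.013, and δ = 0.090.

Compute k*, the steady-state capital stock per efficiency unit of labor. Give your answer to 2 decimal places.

At the steady state, Δk = 0, so s·k^α = (n + g + δ)·k.
Dividing both sides by k: k^(1−α) = s / (n + g + δ).
k^0.61 = 0.36 / (0.033 + 0.013 + 0.090) = 0.36 / 0.136 = 2.6471
k* = 2.6471^(1/0.61) ≈ 4.9325

k* = 4.93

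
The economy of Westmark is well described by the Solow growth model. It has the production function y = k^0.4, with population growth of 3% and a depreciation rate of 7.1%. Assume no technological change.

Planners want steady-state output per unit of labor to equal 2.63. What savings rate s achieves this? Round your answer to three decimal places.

s ≈ 0.431

In steady state, investment equals break-even investment: s·k^α = (n + δ)·k.
Since y* = [s/(n + δ)]^(α/(1−α)), we have s/(n + δ) = (y*)^((1−α)/α) = 2.63^1.5 = 4.2651.
Therefore s = 4.2651 × (n + δ) = 4.2651 × 0.101 = 0.4308.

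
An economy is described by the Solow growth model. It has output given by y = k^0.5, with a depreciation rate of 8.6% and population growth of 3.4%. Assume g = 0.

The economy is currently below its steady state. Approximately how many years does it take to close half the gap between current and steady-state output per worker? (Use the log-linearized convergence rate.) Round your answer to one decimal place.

Near the steady state the convergence rate is λ = (1 − α)(n + δ).
λ = (1 − 0.5) × 0.120 = 0.5 × 0.120 = 0.0600
Half-life = ln 2 / λ = 0.6931 / 0.0600 ≈ 11.55 years

half-life ≈ 11.6 years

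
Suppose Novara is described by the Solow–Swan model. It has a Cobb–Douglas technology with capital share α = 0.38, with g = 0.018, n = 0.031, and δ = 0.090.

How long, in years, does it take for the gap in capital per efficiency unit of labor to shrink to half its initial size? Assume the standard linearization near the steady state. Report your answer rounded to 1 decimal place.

Near the steady state the convergence rate is λ = (1 − α)(n + g + δ).
λ = (1 − 0.38) × 0.139 = 0.62 × 0.139 = 0.08618
Half-life = ln 2 / λ = 0.6931 / 0.08618 ≈ 8.04 years

about 8.0 years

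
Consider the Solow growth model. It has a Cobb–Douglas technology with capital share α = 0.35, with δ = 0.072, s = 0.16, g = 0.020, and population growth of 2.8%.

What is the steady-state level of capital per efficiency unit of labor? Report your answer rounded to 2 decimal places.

At the steady state, Δk = 0, so s·k^α = (n + g + δ)·k.
Dividing both sides by k: k^(1−α) = s / (n + g + δ).
k^0.65 = 0.16 / (0.028 + 0.020 + 0.072) = 0.16 / 0.120 = 1.3333
k* = 1.3333^(1/0.65) ≈ 1.5567

k* ≈ 1.56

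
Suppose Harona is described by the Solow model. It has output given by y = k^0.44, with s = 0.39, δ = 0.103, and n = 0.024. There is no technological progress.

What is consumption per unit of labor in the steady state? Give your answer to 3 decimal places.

c* ≈ 1.473

At the steady state, Δk = 0, so s·k^α = (n + δ)·k.
Dividing both sides by k: k^(1−α) = s / (n + δ).
k^0.56 = 0.39 / (0.024 + 0.103) = 0.39 / 0.127 = 3.0709
k* = 3.0709^(1/0.56) ≈ 7.4151
y* = (k*)^α = 7.4151^0.44 ≈ 2.4146
c* = (1 − s)·y* = (1 − 0.39) × 2.4146 ≈ 1.4729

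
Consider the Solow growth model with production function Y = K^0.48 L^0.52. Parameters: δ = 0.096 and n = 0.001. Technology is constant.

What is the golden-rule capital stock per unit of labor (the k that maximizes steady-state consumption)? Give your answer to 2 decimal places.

k_gold ≈ 21.65

The golden rule sets f'(k) = n + δ, i.e. α·k^(α−1) = n + δ.
So k^(1−α) = α / (n + δ) = 0.48 / 0.097 = 4.9485.
k_gold = 4.9485^(1/0.52) ≈ 21.6534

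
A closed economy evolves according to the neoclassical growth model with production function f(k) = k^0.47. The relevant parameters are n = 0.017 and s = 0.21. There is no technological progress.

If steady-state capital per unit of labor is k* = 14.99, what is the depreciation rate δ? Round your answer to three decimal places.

Steady state requires s·f(k) = (n + δ)·k, i.e. s·k^α = (n + δ)·k.
So s / (n + δ) = (k*)^(1−α) = 14.99^0.53 = 4.1993.
Therefore n + δ = s / 4.1993 = 0.21 / 4.1993 = 0.0500, so δ = 0.0500 − 0.017 = 0.0330.

δ ≈ 0.033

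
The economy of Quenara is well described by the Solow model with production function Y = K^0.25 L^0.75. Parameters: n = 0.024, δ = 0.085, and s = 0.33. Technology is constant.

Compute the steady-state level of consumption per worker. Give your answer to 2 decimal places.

c* ≈ 0.97

In steady state, investment equals break-even investment: s·k^α = (n + δ)·k.
Rearranging, k^(1−α) = s / (n + δ).
k^0.75 = 0.33 / (0.024 + 0.085) = 0.33 / 0.109 = 3.0275
k* = 3.0275^(1/0.75) ≈ 4.3797
y* = (k*)^α = 4.3797^0.25 ≈ 1.4466
c* = (1 − s)·y* = (1 − 0.33) × 1.4466 ≈ 0.9692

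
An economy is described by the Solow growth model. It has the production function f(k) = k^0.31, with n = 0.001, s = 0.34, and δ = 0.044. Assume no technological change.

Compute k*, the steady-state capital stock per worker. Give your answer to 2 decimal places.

k* = 18.74

In steady state, investment equals break-even investment: s·k^α = (n + δ)·k.
Rearranging, k^(1−α) = s / (n + δ).
k^0.69 = 0.34 / (0.001 + 0.044) = 0.34 / 0.045 = 7.5556
k* = 7.5556^(1/0.69) ≈ 18.7436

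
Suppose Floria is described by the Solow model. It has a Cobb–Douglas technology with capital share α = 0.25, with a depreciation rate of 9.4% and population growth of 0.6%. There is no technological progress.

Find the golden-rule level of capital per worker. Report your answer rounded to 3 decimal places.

The golden rule sets f'(k) = n + δ, i.e. α·k^(α−1) = n + δ.
So k^(1−α) = α / (n + δ) = 0.25 / 0.100 = 2.5000.
k_gold = 2.5000^(1/0.75) ≈ 3.3930

k_gold ≈ 3.393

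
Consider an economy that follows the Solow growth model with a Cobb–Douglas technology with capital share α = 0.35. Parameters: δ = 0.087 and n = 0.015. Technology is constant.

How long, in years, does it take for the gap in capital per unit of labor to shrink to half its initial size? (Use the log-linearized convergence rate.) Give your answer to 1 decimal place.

t_½ ≈ 10.5 years

Near the steady state the convergence rate is λ = (1 − α)(n + δ).
λ = (1 − 0.35) × 0.102 = 0.65 × 0.102 = 0.0663
Half-life = ln 2 / λ = 0.6931 / 0.0663 ≈ 10.45 years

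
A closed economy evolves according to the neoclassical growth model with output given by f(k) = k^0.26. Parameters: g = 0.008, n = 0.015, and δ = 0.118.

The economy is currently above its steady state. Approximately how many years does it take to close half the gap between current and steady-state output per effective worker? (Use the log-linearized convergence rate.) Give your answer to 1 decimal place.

about 6.6 years

Near the steady state the convergence rate is λ = (1 − α)(n + g + δ).
λ = (1 − 0.26) × 0.141 = 0.74 × 0.141 = 0.10434
Half-life = ln 2 / λ = 0.6931 / 0.10434 ≈ 6.64 years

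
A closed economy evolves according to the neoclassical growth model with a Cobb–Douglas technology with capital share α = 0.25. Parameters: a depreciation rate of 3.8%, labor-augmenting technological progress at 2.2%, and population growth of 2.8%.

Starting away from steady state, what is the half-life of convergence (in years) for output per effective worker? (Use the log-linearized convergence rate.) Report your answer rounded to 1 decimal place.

half-life ≈ 10.5 years

Near the steady state the convergence rate is λ = (1 − α)(n + g + δ).
λ = (1 − 0.25) × 0.088 = 0.75 × 0.088 = 0.0660
Half-life = ln 2 / λ = 0.6931 / 0.0660 ≈ 10.50 years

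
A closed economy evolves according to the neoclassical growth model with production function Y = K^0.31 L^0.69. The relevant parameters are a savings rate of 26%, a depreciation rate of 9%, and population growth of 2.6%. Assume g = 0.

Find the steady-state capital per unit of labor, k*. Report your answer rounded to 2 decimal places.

k* ≈ 3.22

At the steady state, Δk = 0, so s·k^α = (n + δ)·k.
Dividing both sides by k: k^(1−α) = s / (n + δ).
k^0.69 = 0.26 / (0.026 + 0.090) = 0.26 / 0.116 = 2.2414
k* = 2.2414^(1/0.69) ≈ 3.2211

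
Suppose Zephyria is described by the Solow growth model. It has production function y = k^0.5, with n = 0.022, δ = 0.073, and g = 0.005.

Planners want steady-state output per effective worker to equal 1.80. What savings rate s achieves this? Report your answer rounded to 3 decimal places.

Steady state requires s·f(k) = (n + g + δ)·k, i.e. s·k^α = (n + g + δ)·k.
Since y* = [s/(n + g + δ)]^(α/(1−α)), we have s/(n + g + δ) = (y*)^((1−α)/α) = 1.80^1 = 1.8000.
Therefore s = 1.8000 × (n + g + δ) = 1.8000 × 0.100 = 0.1800.

s ≈ 0.180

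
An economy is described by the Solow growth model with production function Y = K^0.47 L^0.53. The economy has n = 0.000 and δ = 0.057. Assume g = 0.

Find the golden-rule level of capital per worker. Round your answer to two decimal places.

k_gold ≈ 53.55

The golden rule sets f'(k) = n + δ, i.e. α·k^(α−1) = n + δ.
So k^(1−α) = α / (n + δ) = 0.47 / 0.057 = 8.2456.
k_gold = 8.2456^(1/0.53) ≈ 53.5453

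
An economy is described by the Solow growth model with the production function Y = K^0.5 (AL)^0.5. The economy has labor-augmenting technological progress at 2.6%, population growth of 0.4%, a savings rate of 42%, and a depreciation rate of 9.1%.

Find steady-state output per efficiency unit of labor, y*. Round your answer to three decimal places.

At the steady state, Δk = 0, so s·k^α = (n + g + δ)·k.
Dividing both sides by k: k^(1−α) = s / (n + g + δ).
k^0.5 = 0.42 / (0.004 + 0.026 + 0.091) = 0.42 / 0.121 = 3.4711
k* = 3.4711^(1/0.5) ≈ 12.0485
y* = (k*)^α = 12.0485^0.5 ≈ 3.4711

y* = 3.471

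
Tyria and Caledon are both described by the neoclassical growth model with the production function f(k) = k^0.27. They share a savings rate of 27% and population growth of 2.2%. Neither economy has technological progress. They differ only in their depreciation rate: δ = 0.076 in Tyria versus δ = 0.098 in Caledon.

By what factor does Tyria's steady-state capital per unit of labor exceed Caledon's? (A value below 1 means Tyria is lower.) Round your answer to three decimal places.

k*_T / k*_C ≈ 1.320

Steady-state k* = [s/(n + δ)]^(1/(1−α)), so the ratio is [ (s_T/(n + δ)_T) / (s_C/(n + δ)_C) ]^1.3699.
s_T/(n + δ)_T = 0.27/0.098 = 2.7551; s_C/(n + δ)_C = 0.27/0.120 = 2.2500.
Ratio = (2.7551/2.2500)^1.3699 = 1.2245^1.3699 ≈ 1.3198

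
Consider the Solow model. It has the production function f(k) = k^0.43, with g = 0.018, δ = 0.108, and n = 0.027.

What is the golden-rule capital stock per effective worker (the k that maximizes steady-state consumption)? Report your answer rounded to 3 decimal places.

k_gold ≈ 6.128

The golden rule sets f'(k) = n + g + δ, i.e. α·k^(α−1) = n + g + δ.
So k^(1−α) = α / (n + g + δ) = 0.43 / 0.153 = 2.8105.
k_gold = 2.8105^(1/0.57) ≈ 6.1283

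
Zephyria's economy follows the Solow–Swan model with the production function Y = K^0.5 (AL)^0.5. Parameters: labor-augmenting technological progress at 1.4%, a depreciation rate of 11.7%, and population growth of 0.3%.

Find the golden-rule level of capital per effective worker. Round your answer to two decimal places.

k_gold ≈ 13.92

The golden rule sets f'(k) = n + g + δ, i.e. α·k^(α−1) = n + g + δ.
So k^(1−α) = α / (n + g + δ) = 0.5 / 0.134 = 3.7313.
k_gold = 3.7313^(1/0.5) ≈ 13.9226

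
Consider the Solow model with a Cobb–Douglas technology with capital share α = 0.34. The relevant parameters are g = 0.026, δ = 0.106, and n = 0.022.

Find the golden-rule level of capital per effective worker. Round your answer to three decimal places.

The golden rule sets f'(k) = n + g + δ, i.e. α·k^(α−1) = n + g + δ.
So k^(1−α) = α / (n + g + δ) = 0.34 / 0.154 = 2.2078.
k_gold = 2.2078^(1/0.66) ≈ 3.3201

k_gold ≈ 3.320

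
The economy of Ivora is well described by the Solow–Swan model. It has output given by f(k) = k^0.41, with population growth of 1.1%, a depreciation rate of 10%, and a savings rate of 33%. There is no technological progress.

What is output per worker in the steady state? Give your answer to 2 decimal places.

y* ≈ 2.13

Steady state requires s·f(k) = (n + δ)·k, i.e. s·k^α = (n + δ)·k.
Rearranging, k^(1−α) = s / (n + δ).
k^0.59 = 0.33 / (0.011 + 0.100) = 0.33 / 0.111 = 2.9730
k* = 2.9730^(1/0.59) ≈ 6.3391
y* = (k*)^α = 6.3391^0.41 ≈ 2.1322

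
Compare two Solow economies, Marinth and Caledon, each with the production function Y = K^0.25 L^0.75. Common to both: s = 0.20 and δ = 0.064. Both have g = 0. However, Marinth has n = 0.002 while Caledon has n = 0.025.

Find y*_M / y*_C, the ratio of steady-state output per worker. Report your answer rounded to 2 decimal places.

Steady-state y* = [s/(n + δ)]^(α/(1−α)), so the ratio is [ (s_M/(n + δ)_M) / (s_C/(n + δ)_C) ]^0.3333.
s_M/(n + δ)_M = 0.20/0.066 = 3.0303; s_C/(n + δ)_C = 0.20/0.089 = 2.2472.
Ratio = (3.0303/2.2472)^0.3333 = 1.3485^0.3333 ≈ 1.1048

y*_M / y*_C ≈ 1.10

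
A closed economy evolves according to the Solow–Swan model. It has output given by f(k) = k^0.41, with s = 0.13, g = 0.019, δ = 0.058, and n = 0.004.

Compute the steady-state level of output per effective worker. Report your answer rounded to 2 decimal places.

y* ≈ 1.39

At the steady state, Δk = 0, so s·k^α = (n + g + δ)·k.
Dividing both sides by k: k^(1−α) = s / (n + g + δ).
k^0.59 = 0.13 / (0.004 + 0.019 + 0.058) = 0.13 / 0.081 = 1.6049
k* = 1.6049^(1/0.59) ≈ 2.2295
y* = (k*)^α = 2.2295^0.41 ≈ 1.3892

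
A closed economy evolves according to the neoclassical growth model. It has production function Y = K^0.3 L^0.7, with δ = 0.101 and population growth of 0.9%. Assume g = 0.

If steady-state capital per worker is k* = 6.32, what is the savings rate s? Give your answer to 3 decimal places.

Steady state requires s·f(k) = (n + δ)·k, i.e. s·k^α = (n + δ)·k.
So s / (n + δ) = (k*)^(1−α) = 6.32^0.7 = 3.6350.
Therefore s = 3.6350 × (n + δ) = 3.6350 × 0.110 = 0.3999.

s ≈ 0.400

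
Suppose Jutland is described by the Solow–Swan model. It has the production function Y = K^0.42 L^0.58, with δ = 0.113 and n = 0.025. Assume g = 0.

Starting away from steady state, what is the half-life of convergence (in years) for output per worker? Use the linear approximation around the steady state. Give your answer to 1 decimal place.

t_½ ≈ 8.7 years

Near the steady state the convergence rate is λ = (1 − α)(n + δ).
λ = (1 − 0.42) × 0.138 = 0.58 × 0.138 = 0.08004
Half-life = ln 2 / λ = 0.6931 / 0.08004 ≈ 8.66 years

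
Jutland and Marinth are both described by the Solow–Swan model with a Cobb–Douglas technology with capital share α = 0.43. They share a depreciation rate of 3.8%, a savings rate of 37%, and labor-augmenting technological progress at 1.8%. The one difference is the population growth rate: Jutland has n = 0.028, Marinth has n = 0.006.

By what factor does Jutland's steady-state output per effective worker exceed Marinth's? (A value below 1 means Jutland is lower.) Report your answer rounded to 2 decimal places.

y*_J / y*_M ≈ 0.80

Steady-state y* = [s/(n + g + δ)]^(α/(1−α)), so the ratio is [ (s_J/(n + g + δ)_J) / (s_M/(n + g + δ)_M) ]^0.7544.
s_J/(n + g + δ)_J = 0.37/0.084 = 4.4048; s_M/(n + g + δ)_M = 0.37/0.062 = 5.9677.
Ratio = (4.4048/5.9677)^0.7544 = 0.7381^0.7544 ≈ 0.7953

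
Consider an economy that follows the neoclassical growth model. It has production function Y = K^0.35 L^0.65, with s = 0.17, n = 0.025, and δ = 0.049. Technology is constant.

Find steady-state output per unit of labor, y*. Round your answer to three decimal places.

y* ≈ 1.565

At the steady state, Δk = 0, so s·k^α = (n + δ)·k.
Rearranging, k^(1−α) = s / (n + δ).
k^0.65 = 0.17 / (0.025 + 0.049) = 0.17 / 0.074 = 2.2973
k* = 2.2973^(1/0.65) ≈ 3.5952
y* = (k*)^α = 3.5952^0.35 ≈ 1.5650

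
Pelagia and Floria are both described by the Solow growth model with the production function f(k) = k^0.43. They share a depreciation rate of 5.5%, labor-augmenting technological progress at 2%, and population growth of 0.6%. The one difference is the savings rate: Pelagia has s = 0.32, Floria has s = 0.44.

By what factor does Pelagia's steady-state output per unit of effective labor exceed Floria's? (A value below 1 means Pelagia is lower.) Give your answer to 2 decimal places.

Steady-state y* = [s/(n + g + δ)]^(α/(1−α)), so the ratio is [ (s_P/(n + g + δ)_P) / (s_F/(n + g + δ)_F) ]^0.7544.
s_P/(n + g + δ)_P = 0.32/0.081 = 3.9506; s_F/(n + g + δ)_F = 0.44/0.081 = 5.4321.
Ratio = (3.9506/5.4321)^0.7544 = 0.7273^0.7544 ≈ 0.7865

ratio ≈ 0.79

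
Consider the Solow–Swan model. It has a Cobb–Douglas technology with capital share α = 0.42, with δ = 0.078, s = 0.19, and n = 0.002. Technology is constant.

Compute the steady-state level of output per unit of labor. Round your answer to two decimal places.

y* ≈ 1.87

Steady state requires s·f(k) = (n + δ)·k, i.e. s·k^α = (n + δ)·k.
Rearranging, k^(1−α) = s / (n + δ).
k^0.58 = 0.19 / (0.002 + 0.078) = 0.19 / 0.080 = 2.3750
k* = 2.3750^(1/0.58) ≈ 4.4432
y* = (k*)^α = 4.4432^0.42 ≈ 1.8708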